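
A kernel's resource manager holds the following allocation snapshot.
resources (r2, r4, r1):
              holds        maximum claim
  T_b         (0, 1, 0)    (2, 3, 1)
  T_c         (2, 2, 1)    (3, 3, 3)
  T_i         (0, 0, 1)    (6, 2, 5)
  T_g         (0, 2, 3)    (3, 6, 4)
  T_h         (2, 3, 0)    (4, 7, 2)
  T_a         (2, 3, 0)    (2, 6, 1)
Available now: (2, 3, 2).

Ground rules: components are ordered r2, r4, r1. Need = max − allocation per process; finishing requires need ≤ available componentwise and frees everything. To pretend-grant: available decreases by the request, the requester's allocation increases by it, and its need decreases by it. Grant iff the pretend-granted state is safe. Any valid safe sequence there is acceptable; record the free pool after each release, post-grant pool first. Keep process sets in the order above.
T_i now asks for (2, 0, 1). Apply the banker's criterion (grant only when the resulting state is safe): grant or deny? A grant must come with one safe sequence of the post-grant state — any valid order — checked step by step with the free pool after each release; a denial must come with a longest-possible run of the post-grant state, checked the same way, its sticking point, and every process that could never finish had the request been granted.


DENY: after the grant no complete ordering would exist.
Key observation: after T_a, T_b the pool peaks at (2, 7, 1), and each blocked process is short somewhere: T_c on r1; T_i on r2, r1; T_g on r2; T_h on r1.
On the post-grant state, T_a, T_b is a maximal run — nothing extends it. Walking it through:
  pool = (0, 3, 1)
  T_a needs (0, 3, 1) <= (0, 3, 1) -> finishes; pool += (2, 3, 0) = (2, 6, 1)
  T_b needs (2, 2, 1) <= (2, 6, 1) -> finishes; pool += (0, 1, 0) = (2, 7, 1)
  T_c still needs (1, 1, 2) but only (2, 7, 1) is free — short on r1
  T_i still needs (4, 2, 3) but only (2, 7, 1) is free — short on r2 and r1
  T_g still needs (3, 4, 1) but only (2, 7, 1) is free — short on r2
  T_h still needs (2, 4, 2) but only (2, 7, 1) is free — short on r1
Had the request been granted, T_c, T_i, T_g and T_h could never finish.


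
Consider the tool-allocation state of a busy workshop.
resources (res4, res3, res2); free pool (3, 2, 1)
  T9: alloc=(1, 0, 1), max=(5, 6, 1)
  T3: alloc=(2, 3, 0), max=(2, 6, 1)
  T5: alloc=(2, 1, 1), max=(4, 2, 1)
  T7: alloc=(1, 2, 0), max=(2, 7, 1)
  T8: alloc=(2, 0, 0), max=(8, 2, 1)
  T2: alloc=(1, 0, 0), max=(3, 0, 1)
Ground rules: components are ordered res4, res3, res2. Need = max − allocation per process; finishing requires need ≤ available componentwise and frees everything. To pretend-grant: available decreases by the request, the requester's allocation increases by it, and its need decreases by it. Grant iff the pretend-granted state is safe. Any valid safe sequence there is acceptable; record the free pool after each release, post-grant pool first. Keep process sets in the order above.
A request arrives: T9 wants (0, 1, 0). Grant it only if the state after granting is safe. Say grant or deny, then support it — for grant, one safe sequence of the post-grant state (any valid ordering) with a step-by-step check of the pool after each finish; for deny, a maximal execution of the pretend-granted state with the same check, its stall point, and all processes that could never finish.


DENY — the pretend-granted state is unsafe.
Key observation: no order helps: past T5, T2, T8, the free pool tops out at (8, 2, 2), below what each blocked process needs in res3.
After a pretend grant, a maximal execution: T5, T2, T8 — then nothing else fits. Walking it through:
  pool = (3, 1, 1)
  T5: need (2, 1, 0) fits (3, 1, 1); releases (2, 1, 1), pool now (5, 2, 2)
  T2: need (2, 0, 1) fits (5, 2, 2); releases (1, 0, 0), pool now (6, 2, 2)
  T8: need (6, 2, 1) fits (6, 2, 2); releases (2, 0, 0), pool now (8, 2, 2)
  T9 cannot run: need (4, 5, 0) vs free (8, 2, 2) (insufficient res3)
  T3 cannot run: need (0, 3, 1) vs free (8, 2, 2) (insufficient res3)
  T7 cannot run: need (1, 5, 1) vs free (8, 2, 2) (insufficient res3)
Processes that could never finish after the grant: T9, T3 and T7.


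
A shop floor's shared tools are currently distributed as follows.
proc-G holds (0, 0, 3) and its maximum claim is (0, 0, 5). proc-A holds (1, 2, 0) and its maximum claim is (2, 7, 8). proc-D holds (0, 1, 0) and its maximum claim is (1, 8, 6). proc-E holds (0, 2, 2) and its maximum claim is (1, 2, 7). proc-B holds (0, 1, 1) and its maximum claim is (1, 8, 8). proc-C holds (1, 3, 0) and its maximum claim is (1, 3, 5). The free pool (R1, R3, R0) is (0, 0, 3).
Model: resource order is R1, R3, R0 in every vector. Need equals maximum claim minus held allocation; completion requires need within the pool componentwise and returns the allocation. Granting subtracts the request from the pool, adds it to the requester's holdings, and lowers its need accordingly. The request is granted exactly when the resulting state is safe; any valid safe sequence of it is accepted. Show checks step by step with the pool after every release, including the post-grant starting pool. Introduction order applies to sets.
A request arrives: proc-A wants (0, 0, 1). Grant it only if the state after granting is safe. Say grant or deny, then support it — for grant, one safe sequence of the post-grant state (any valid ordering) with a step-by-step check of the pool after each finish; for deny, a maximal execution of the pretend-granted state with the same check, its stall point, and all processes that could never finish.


GRANT: granting preserves safety; a valid post-grant sequence is proc-G, proc-C, proc-E, proc-A, proc-D, proc-B.
Key observation: even at the reduced pool (0, 0, 2), proc-G fits immediately, so safety survives the grant.
Verifying the post-grant state step by step:
  pool = (0, 0, 2)
  run proc-G (needs (0, 0, 2), free (0, 0, 2)); after release of (0, 0, 3) the pool is (0, 0, 5)
  run proc-C (needs (0, 0, 5), free (0, 0, 5)); after release of (1, 3, 0) the pool is (1, 3, 5)
  run proc-E (needs (1, 0, 5), free (1, 3, 5)); after release of (0, 2, 2) the pool is (1, 5, 7)
  run proc-A (needs (1, 5, 7), free (1, 5, 7)); after release of (1, 2, 1) the pool is (2, 7, 8)
  run proc-D (needs (1, 7, 6), free (2, 7, 8)); after release of (0, 1, 0) the pool is (2, 8, 8)
  run proc-B (needs (1, 7, 7), free (2, 8, 8)); after release of (0, 1, 1) the pool is (2, 9, 9)


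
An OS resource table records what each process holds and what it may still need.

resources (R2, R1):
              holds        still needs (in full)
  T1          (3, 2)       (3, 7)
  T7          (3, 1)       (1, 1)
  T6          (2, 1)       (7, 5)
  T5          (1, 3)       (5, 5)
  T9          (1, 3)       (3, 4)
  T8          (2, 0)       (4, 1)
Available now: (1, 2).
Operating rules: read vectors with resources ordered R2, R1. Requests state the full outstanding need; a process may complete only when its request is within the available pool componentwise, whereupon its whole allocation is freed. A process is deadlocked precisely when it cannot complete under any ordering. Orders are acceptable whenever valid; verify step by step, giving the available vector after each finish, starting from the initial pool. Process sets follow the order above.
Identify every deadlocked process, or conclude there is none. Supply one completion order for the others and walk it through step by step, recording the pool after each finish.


Deadlocked: T1, T6, T5 and T9.
Key observation: even finishing T7, T8 leaves just (6, 3) free — too little R1 for any of the remaining processes.
A valid finishing order for the others: T7, T8. Walking it through:
  pool = (1, 2)
  run T7 (needs (1, 1), free (1, 2)); after release of (3, 1) the pool is (4, 3)
  run T8 (needs (4, 1), free (4, 3)); after release of (2, 0) the pool is (6, 3)
None of the blocked processes ever fits:
  blocked: T1 wants (3, 7), pool (6, 3) — not enough R1
  blocked: T6 wants (7, 5), pool (6, 3) — not enough R2 and R1
  blocked: T5 wants (5, 5), pool (6, 3) — not enough R1
  blocked: T9 wants (3, 4), pool (6, 3) — not enough R1


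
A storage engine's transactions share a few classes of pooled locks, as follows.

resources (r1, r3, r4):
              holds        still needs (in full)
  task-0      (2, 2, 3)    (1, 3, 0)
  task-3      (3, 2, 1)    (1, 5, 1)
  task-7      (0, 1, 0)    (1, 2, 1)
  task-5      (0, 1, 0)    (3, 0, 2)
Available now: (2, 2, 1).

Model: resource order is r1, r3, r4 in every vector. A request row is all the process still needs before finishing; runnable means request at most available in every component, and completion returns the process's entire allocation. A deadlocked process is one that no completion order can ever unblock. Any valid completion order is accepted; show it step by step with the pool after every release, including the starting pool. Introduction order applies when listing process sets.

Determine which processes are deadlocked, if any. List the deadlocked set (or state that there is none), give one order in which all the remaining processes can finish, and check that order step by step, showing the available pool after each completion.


The deadlocked set is empty.
Key observation: there is always a runnable process — task-7 first — so the state unwinds completely.
A valid finishing order for the others: task-7, task-0, task-3, task-5. Walking it through:
  pool = (2, 2, 1)
  run task-7 (needs (1, 2, 1), free (2, 2, 1)); after release of (0, 1, 0) the pool is (2, 3, 1)
  run task-0 (needs (1, 3, 0), free (2, 3, 1)); after release of (2, 2, 3) the pool is (4, 5, 4)
  run task-3 (needs (1, 5, 1), free (4, 5, 4)); after release of (3, 2, 1) the pool is (7, 7, 5)
  run task-5 (needs (3, 0, 2), free (7, 7, 5)); after release of (0, 1, 0) the pool is (7, 8, 5)


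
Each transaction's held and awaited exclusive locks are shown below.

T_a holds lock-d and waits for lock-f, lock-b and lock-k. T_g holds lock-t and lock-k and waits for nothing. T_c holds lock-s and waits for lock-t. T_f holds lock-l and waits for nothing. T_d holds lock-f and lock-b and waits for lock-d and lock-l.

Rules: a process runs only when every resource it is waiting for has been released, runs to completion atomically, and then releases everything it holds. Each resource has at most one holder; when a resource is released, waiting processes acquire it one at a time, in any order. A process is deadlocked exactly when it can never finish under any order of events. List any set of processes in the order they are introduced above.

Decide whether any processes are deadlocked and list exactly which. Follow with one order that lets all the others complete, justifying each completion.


Deadlocked: T_a and T_d.
Key observation: T_a -> T_d -> T_a is a circular wait — nothing in it can go first; no other process is dragged down with it.
The rest can finish in the order T_f, T_g, T_c.
Verifying each step:
  run T_f (it waits on nothing); releases lock-l
  run T_g (it waits on nothing); releases lock-t and lock-k
  T_c: everything it awaited (lock-t) is free; runs, freeing lock-s


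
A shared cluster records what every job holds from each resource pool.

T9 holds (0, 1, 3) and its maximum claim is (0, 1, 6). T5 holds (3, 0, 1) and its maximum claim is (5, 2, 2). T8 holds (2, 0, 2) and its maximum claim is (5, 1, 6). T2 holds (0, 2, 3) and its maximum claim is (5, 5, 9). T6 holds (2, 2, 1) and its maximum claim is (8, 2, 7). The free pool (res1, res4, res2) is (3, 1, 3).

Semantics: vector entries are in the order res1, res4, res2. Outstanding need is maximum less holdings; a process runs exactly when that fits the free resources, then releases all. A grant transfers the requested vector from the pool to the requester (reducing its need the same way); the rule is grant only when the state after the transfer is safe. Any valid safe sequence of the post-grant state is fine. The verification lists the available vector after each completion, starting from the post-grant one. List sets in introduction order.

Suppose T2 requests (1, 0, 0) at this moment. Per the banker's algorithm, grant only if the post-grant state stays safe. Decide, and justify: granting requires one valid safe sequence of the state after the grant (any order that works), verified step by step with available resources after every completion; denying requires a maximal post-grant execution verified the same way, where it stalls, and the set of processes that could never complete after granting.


GRANT. The post-grant state is safe; one safe sequence: T9, T5, T8, T6, T2.
Key observation: after the grant the pool drops to (2, 1, 3), which still lets T9 finish first and unwind the rest.
Step-by-step check of the post-grant state:
  pool = (2, 1, 3)
  T9: need (0, 0, 3) fits (2, 1, 3); releases (0, 1, 3), pool now (2, 2, 6)
  T5: need (2, 2, 1) fits (2, 2, 6); releases (3, 0, 1), pool now (5, 2, 7)
  T8: need (3, 1, 4) fits (5, 2, 7); releases (2, 0, 2), pool now (7, 2, 9)
  T6: need (6, 0, 6) fits (7, 2, 9); releases (2, 2, 1), pool now (9, 4, 10)
  T2: need (4, 3, 6) fits (9, 4, 10); releases (1, 2, 3), pool now (10, 6, 13)


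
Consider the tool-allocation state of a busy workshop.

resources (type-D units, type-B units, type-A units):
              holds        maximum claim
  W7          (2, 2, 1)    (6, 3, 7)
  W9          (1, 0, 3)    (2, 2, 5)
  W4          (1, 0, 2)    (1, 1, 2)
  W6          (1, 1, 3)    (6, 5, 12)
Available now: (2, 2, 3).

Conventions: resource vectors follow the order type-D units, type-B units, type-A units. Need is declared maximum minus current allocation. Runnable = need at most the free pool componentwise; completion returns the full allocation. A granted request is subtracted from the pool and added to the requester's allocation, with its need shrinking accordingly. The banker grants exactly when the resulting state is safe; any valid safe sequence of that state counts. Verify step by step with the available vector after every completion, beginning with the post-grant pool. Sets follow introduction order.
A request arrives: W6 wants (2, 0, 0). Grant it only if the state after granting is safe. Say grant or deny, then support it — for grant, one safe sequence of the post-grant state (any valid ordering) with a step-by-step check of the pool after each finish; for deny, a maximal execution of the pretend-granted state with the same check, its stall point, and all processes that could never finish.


DENY: after the grant no complete ordering would exist.
Key observation: even finishing W4, W9 leaves just (2, 2, 8) free — too little type-D units for any of the remaining processes.
After a pretend grant, a maximal execution: W4, W9 — then nothing else fits. Walking it through:
  pool = (0, 2, 3)
  W4 needs (0, 1, 0) <= (0, 2, 3) -> finishes; pool += (1, 0, 2) = (1, 2, 5)
  W9 needs (1, 2, 2) <= (1, 2, 5) -> finishes; pool += (1, 0, 3) = (2, 2, 8)
  blocked: W7 wants (4, 1, 6), pool (2, 2, 8) — not enough type-D units
  blocked: W6 wants (3, 4, 9), pool (2, 2, 8) — not enough type-D units, type-B units and type-A units
Had the request been granted, W7 and W6 could never finish.


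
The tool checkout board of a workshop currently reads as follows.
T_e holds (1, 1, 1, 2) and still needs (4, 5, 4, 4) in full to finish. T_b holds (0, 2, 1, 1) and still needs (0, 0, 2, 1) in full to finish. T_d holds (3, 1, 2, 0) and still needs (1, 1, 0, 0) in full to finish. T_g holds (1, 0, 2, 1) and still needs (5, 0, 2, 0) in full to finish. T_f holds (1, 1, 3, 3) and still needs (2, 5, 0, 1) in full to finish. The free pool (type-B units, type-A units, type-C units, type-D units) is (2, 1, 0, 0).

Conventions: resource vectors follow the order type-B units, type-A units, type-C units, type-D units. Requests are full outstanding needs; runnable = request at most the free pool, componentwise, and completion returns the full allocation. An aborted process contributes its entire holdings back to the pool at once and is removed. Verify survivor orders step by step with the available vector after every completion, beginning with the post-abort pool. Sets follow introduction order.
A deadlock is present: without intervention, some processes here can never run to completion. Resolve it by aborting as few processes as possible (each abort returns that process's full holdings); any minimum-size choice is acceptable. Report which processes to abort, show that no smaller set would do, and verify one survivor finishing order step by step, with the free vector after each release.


Abort T_f.
Key observation: T_e could never have finished before the abort; with (1, 1, 3, 3) returned by T_f, it fits at step 4.
No smaller set exists: with zero aborts the deadlock remains.
The survivors complete as T_d, T_g, T_b, T_e. Walking it through (starting from the post-abort pool):
  pool = (3, 2, 3, 3)
  run T_d (needs (1, 1, 0, 0), free (3, 2, 3, 3)); after release of (3, 1, 2, 0) the pool is (6, 3, 5, 3)
  run T_g (needs (5, 0, 2, 0), free (6, 3, 5, 3)); after release of (1, 0, 2, 1) the pool is (7, 3, 7, 4)
  run T_b (needs (0, 0, 2, 1), free (7, 3, 7, 4)); after release of (0, 2, 1, 1) the pool is (7, 5, 8, 5)
  run T_e (needs (4, 5, 4, 4), free (7, 5, 8, 5)); after release of (1, 1, 1, 2) the pool is (8, 6, 9, 7)


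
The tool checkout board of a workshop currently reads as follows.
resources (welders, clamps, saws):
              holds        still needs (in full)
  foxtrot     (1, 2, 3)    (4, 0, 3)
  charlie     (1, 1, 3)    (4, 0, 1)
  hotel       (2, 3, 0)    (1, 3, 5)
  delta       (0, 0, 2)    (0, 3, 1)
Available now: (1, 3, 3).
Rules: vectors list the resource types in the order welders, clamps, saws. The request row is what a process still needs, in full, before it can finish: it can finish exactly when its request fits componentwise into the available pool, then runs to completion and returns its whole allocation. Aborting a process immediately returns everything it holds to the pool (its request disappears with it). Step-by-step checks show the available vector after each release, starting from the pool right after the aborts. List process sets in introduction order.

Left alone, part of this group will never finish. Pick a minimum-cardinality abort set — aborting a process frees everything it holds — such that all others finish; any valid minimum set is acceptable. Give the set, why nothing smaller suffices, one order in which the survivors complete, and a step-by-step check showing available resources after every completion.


The answer: abort foxtrot.
Key observation: the deadlocked charlie becomes finishable only because foxtrot released (1, 2, 3); it completes at step 3 below.
Why nothing smaller works: aborting no one leaves the state deadlocked as given.
Survivors finish in the order: delta, hotel, charlie. Walking it through (pool after the aborts first):
  pool = (2, 5, 6)
  delta needs (0, 3, 1) <= (2, 5, 6) -> finishes; pool += (0, 0, 2) = (2, 5, 8)
  hotel needs (1, 3, 5) <= (2, 5, 8) -> finishes; pool += (2, 3, 0) = (4, 8, 8)
  charlie needs (4, 0, 1) <= (4, 8, 8) -> finishes; pool += (1, 1, 3) = (5, 9, 11)


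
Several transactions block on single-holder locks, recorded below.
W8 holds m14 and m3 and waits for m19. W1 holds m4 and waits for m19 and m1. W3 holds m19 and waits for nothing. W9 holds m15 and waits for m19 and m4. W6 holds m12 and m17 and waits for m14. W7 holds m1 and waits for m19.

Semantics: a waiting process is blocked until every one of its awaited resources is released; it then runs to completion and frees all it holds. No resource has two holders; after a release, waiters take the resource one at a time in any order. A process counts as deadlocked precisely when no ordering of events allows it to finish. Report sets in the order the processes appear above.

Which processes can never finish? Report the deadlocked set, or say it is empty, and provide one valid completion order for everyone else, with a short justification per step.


The deadlocked set is empty.
Key observation: there is no circular wait here — follow any chain and it reaches a process that is free to run now.
A valid finishing order for the others: W3, W8, W7, W1, W9, W6.
Check, step by step:
  run W3 (it waits on nothing); releases m19
  run W8 (all its waits — m19 — are resolved); releases m14 and m3
  run W7 (all its waits — m19 — are resolved); releases m1
  run W1 (all its waits — m19 and m1 — are resolved); releases m4
  run W9 (all its waits — m19 and m4 — are resolved); releases m15
  run W6 (all its waits — m14 — are resolved); releases m12 and m17


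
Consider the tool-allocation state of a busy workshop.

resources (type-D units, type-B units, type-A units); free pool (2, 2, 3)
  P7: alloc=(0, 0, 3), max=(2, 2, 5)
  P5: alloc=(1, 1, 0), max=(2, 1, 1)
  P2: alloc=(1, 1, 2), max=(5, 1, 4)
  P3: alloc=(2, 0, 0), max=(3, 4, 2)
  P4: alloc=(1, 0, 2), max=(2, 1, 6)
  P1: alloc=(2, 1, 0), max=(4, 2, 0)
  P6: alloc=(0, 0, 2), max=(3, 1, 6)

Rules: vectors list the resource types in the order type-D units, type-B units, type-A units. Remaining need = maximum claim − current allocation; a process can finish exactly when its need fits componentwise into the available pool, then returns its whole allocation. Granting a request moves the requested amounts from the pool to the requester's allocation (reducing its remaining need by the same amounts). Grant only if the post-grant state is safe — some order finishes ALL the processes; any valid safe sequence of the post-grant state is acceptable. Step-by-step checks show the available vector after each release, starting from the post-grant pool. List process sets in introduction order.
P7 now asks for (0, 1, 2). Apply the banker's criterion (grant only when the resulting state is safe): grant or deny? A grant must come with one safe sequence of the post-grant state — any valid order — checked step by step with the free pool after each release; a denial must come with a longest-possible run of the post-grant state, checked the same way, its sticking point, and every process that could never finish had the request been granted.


GRANT — the state after the grant stays safe, e.g. via P1, P5, P7, P3, P4, P6, P2.
Key observation: post-grant, (2, 1, 1) remains, and an order beginning with P1 completes everyone.
Step-by-step check of the post-grant state:
  pool = (2, 1, 1)
  run P1 (needs (2, 1, 0), free (2, 1, 1)); after release of (2, 1, 0) the pool is (4, 2, 1)
  run P5 (needs (1, 0, 1), free (4, 2, 1)); after release of (1, 1, 0) the pool is (5, 3, 1)
  run P7 (needs (2, 1, 0), free (5, 3, 1)); after release of (0, 1, 5) the pool is (5, 4, 6)
  run P3 (needs (1, 4, 2), free (5, 4, 6)); after release of (2, 0, 0) the pool is (7, 4, 6)
  run P4 (needs (1, 1, 4), free (7, 4, 6)); after release of (1, 0, 2) the pool is (8, 4, 8)
  run P6 (needs (3, 1, 4), free (8, 4, 8)); after release of (0, 0, 2) the pool is (8, 4, 10)
  run P2 (needs (4, 0, 2), free (8, 4, 10)); after release of (1, 1, 2) the pool is (9, 5, 12)


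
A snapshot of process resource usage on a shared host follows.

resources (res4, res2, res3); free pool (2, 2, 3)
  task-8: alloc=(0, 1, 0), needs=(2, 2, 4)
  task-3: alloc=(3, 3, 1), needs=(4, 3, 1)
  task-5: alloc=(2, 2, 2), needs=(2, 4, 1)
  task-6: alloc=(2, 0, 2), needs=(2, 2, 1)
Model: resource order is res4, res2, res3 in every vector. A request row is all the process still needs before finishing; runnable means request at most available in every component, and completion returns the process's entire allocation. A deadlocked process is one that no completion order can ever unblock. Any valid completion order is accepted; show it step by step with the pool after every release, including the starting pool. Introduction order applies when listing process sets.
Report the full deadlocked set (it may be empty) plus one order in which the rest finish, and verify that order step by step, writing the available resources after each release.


The deadlocked set is empty.
Key observation: the pool covers task-6 at once, and every later process fits after earlier releases.
A valid finishing order for the others: task-6, task-8, task-3, task-5. Check, step by step:
  pool = (2, 2, 3)
  task-6 needs (2, 2, 1) <= (2, 2, 3) -> finishes; pool += (2, 0, 2) = (4, 2, 5)
  task-8 needs (2, 2, 4) <= (4, 2, 5) -> finishes; pool += (0, 1, 0) = (4, 3, 5)
  task-3 needs (4, 3, 1) <= (4, 3, 5) -> finishes; pool += (3, 3, 1) = (7, 6, 6)
  task-5 needs (2, 4, 1) <= (7, 6, 6) -> finishes; pool += (2, 2, 2) = (9, 8, 8)


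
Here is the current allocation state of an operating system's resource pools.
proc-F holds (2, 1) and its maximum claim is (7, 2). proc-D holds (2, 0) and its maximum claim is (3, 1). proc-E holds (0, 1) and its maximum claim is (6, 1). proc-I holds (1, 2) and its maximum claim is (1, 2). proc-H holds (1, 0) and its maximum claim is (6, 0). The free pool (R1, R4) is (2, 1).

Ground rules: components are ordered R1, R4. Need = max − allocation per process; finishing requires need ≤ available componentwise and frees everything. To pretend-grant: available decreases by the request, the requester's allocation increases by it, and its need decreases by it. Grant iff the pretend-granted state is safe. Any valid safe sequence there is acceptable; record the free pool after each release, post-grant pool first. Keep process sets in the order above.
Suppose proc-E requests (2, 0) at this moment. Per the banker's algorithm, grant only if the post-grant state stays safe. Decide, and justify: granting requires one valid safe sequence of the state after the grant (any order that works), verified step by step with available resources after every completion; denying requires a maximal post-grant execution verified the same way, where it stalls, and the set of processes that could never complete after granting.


DENY. Granting would leave the state unsafe.
Key observation: the pool after proc-I, proc-D is (3, 3); every surviving request exceeds it in R1, so progress ends there.
After a pretend grant, a maximal execution: proc-I, proc-D — then nothing else fits. Check, step by step:
  pool = (0, 1)
  proc-I: need (0, 0) fits (0, 1); releases (1, 2), pool now (1, 3)
  proc-D: need (1, 1) fits (1, 3); releases (2, 0), pool now (3, 3)
  proc-F still needs (5, 1) but only (3, 3) is free — short on R1
  proc-E still needs (4, 0) but only (3, 3) is free — short on R1
  proc-H still needs (5, 0) but only (3, 3) is free — short on R1
Processes that could never finish after the grant: proc-F, proc-E and proc-H.


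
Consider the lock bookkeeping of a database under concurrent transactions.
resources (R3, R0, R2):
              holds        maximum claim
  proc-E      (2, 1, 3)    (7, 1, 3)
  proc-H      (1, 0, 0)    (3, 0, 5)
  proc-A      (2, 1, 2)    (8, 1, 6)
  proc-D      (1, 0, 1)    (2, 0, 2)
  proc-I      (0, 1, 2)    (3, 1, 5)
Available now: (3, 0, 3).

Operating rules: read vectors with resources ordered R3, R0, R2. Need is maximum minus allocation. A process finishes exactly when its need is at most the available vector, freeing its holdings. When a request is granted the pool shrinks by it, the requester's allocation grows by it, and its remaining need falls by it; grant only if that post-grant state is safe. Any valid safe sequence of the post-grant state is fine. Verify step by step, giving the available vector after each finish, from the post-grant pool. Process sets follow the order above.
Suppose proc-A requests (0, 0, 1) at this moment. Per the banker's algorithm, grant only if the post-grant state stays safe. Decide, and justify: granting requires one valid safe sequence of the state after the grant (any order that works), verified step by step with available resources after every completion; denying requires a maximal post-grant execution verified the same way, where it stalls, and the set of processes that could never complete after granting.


GRANT — the state after the grant stays safe, e.g. via proc-D, proc-I, proc-H, proc-E, proc-A.
Key observation: post-grant, (3, 0, 2) remains, and an order beginning with proc-D completes everyone.
Step-by-step check of the post-grant state:
  pool = (3, 0, 2)
  run proc-D (needs (1, 0, 1), free (3, 0, 2)); after release of (1, 0, 1) the pool is (4, 0, 3)
  run proc-I (needs (3, 0, 3), free (4, 0, 3)); after release of (0, 1, 2) the pool is (4, 1, 5)
  run proc-H (needs (2, 0, 5), free (4, 1, 5)); after release of (1, 0, 0) the pool is (5, 1, 5)
  run proc-E (needs (5, 0, 0), free (5, 1, 5)); after release of (2, 1, 3) the pool is (7, 2, 8)
  run proc-A (needs (6, 0, 3), free (7, 2, 8)); after release of (2, 1, 3) the pool is (9, 3, 11)


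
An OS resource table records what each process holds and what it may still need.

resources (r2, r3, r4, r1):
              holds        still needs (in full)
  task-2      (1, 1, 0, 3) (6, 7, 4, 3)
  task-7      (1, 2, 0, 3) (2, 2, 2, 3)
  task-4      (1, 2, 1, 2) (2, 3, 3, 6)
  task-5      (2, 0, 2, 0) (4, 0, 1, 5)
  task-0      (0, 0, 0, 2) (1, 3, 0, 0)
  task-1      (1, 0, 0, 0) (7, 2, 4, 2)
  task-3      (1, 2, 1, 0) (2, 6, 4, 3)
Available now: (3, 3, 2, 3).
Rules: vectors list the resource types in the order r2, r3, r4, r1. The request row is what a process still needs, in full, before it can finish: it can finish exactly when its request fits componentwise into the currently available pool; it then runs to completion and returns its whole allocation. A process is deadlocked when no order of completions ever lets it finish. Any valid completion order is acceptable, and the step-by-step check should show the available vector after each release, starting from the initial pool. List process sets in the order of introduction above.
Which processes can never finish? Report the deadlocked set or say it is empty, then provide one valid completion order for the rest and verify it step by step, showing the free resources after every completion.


Nothing here is deadlocked.
Key observation: task-7 leads a chain of completions in which each release enables another process.
One completion order for the rest: task-7, task-0, task-5, task-4, task-1, task-3, task-2. Walking it through:
  pool = (3, 3, 2, 3)
  task-7: need (2, 2, 2, 3) fits (3, 3, 2, 3); releases (1, 2, 0, 3), pool now (4, 5, 2, 6)
  task-0: need (1, 3, 0, 0) fits (4, 5, 2, 6); releases (0, 0, 0, 2), pool now (4, 5, 2, 8)
  task-5: need (4, 0, 1, 5) fits (4, 5, 2, 8); releases (2, 0, 2, 0), pool now (6, 5, 4, 8)
  task-4: need (2, 3, 3, 6) fits (6, 5, 4, 8); releases (1, 2, 1, 2), pool now (7, 7, 5, 10)
  task-1: need (7, 2, 4, 2) fits (7, 7, 5, 10); releases (1, 0, 0, 0), pool now (8, 7, 5, 10)
  task-3: need (2, 6, 4, 3) fits (8, 7, 5, 10); releases (1, 2, 1, 0), pool now (9, 9, 6, 10)
  task-2: need (6, 7, 4, 3) fits (9, 9, 6, 10); releases (1, 1, 0, 3), pool now (10, 10, 6, 13)


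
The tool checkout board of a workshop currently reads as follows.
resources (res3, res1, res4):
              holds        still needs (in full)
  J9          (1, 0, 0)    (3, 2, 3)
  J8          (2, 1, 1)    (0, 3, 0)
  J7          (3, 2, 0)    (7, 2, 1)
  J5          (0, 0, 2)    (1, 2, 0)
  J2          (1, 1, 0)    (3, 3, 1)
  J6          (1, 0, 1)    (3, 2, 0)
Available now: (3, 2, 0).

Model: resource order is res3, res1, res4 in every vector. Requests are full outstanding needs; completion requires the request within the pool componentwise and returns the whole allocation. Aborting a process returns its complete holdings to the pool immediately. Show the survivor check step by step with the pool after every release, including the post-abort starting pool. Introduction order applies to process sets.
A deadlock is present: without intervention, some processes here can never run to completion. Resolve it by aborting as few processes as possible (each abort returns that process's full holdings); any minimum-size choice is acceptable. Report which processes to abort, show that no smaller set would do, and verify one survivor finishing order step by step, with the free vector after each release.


Minimum abort set: J2.
Key observation: J8 had no path to completion before; after the abort of J2 ((1, 1, 0) returned), step 3 is where it fits.
No smaller set exists: with zero aborts the deadlock remains.
One survivor order: J6, J5, J8, J7, J9. Check, step by step (post-abort pool first):
  pool = (4, 3, 0)
  run J6 (needs (3, 2, 0), free (4, 3, 0)); after release of (1, 0, 1) the pool is (5, 3, 1)
  run J5 (needs (1, 2, 0), free (5, 3, 1)); after release of (0, 0, 2) the pool is (5, 3, 3)
  run J8 (needs (0, 3, 0), free (5, 3, 3)); after release of (2, 1, 1) the pool is (7, 4, 4)
  run J7 (needs (7, 2, 1), free (7, 4, 4)); after release of (3, 2, 0) the pool is (10, 6, 4)
  run J9 (needs (3, 2, 3), free (10, 6, 4)); after release of (1, 0, 0) the pool is (11, 6, 4)


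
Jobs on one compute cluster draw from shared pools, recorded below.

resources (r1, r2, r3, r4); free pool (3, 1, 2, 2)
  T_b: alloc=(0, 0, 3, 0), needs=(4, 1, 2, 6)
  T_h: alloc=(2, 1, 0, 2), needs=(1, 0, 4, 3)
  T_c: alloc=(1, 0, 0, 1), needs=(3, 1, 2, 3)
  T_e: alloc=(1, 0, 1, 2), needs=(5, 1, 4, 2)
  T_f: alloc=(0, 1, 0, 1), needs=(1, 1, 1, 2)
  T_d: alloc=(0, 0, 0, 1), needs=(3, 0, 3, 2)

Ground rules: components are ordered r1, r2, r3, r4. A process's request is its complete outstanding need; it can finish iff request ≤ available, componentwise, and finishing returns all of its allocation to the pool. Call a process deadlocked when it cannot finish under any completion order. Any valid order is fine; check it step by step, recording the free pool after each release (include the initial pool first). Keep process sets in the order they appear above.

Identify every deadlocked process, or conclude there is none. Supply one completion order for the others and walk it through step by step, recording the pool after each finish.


Deadlocked set: T_b, T_h, T_e and T_d.
Key observation: after T_f, T_c the pool peaks at (4, 2, 2, 4), and each blocked process is short somewhere: T_b on r4; T_h on r3; T_e on r1, r3; T_d on r3.
The rest can finish in the order T_f, T_c. Walking it through:
  pool = (3, 1, 2, 2)
  run T_f (needs (1, 1, 1, 2), free (3, 1, 2, 2)); after release of (0, 1, 0, 1) the pool is (3, 2, 2, 3)
  run T_c (needs (3, 1, 2, 3), free (3, 2, 2, 3)); after release of (1, 0, 0, 1) the pool is (4, 2, 2, 4)
None of the blocked processes ever fits:
  blocked: T_b wants (4, 1, 2, 6), pool (4, 2, 2, 4) — not enough r4
  blocked: T_h wants (1, 0, 4, 3), pool (4, 2, 2, 4) — not enough r3
  blocked: T_e wants (5, 1, 4, 2), pool (4, 2, 2, 4) — not enough r1 and r3
  blocked: T_d wants (3, 0, 3, 2), pool (4, 2, 2, 4) — not enough r3


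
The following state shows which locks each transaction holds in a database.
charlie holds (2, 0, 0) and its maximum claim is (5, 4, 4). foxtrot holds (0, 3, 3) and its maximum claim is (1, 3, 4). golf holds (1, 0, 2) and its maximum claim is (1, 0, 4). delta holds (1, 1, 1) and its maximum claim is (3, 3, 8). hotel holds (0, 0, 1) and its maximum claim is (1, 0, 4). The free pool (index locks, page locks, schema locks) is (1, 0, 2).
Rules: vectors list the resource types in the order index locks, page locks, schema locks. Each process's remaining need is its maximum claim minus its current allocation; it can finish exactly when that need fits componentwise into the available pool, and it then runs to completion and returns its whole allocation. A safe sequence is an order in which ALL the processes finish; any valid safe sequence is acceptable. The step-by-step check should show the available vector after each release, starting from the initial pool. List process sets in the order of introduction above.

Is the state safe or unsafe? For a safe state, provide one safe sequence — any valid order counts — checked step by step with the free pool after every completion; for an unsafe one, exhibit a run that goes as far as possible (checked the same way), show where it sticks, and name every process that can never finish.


SAFE — a valid safe sequence is foxtrot, golf, hotel, delta, charlie.
Key observation: foxtrot is the earliest step where a requested resource binds exactly: need (1, 0, 1), pool (1, 0, 2) at its turn.
Step-by-step check:
  pool = (1, 0, 2)
  foxtrot: need (1, 0, 1) fits (1, 0, 2); releases (0, 3, 3), pool now (1, 3, 5)
  golf: need (0, 0, 2) fits (1, 3, 5); releases (1, 0, 2), pool now (2, 3, 7)
  hotel: need (1, 0, 3) fits (2, 3, 7); releases (0, 0, 1), pool now (2, 3, 8)
  delta: need (2, 2, 7) fits (2, 3, 8); releases (1, 1, 1), pool now (3, 4, 9)
  charlie: need (3, 4, 4) fits (3, 4, 9); releases (2, 0, 0), pool now (5, 4, 9)


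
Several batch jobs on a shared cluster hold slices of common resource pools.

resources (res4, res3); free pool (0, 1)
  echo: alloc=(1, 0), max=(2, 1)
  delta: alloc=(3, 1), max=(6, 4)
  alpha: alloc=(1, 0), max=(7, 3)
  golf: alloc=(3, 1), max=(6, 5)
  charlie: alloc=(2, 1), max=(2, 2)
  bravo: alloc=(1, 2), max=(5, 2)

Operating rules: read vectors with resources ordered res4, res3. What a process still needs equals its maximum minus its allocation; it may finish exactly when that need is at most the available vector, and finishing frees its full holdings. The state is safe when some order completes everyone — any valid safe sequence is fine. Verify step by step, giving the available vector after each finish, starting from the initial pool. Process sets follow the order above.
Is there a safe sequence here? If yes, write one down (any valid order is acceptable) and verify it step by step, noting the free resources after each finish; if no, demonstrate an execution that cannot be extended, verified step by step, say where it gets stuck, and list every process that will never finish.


UNSAFE.
Key observation: after charlie, echo the pool peaks at (3, 2), and each blocked process is short somewhere: delta on res3; alpha on res4, res3; golf on res3; bravo on res4.
The run charlie, echo cannot be extended any further. Verifying each step:
  pool = (0, 1)
  charlie needs (0, 1) <= (0, 1) -> finishes; pool += (2, 1) = (2, 2)
  echo needs (1, 1) <= (2, 2) -> finishes; pool += (1, 0) = (3, 2)
  delta cannot run: need (3, 3) vs free (3, 2) (insufficient res3)
  alpha cannot run: need (6, 3) vs free (3, 2) (insufficient res4 and res3)
  golf cannot run: need (3, 4) vs free (3, 2) (insufficient res3)
  bravo cannot run: need (4, 0) vs free (3, 2) (insufficient res4)
Processes that can never finish: delta, alpha, golf and bravo.


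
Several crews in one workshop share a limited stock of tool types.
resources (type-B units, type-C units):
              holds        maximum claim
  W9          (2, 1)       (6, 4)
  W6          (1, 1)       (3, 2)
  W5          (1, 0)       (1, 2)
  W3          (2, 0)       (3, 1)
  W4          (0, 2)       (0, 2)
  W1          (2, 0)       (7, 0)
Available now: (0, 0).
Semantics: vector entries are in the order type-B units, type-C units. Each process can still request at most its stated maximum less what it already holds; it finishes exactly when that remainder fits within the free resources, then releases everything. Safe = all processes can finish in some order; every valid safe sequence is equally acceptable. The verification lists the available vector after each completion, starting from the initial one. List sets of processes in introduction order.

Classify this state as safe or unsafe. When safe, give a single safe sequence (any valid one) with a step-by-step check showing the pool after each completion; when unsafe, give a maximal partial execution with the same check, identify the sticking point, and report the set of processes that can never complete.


SAFE — a valid safe sequence is W4, W5, W3, W6, W9, W1.
Key observation: W5 marks the first exact bind of the order: its need (0, 2) fits the free (0, 2) with zero slack on a requested resource.
Walking it through:
  pool = (0, 0)
  W4 needs (0, 0) <= (0, 0) -> finishes; pool += (0, 2) = (0, 2)
  W5 needs (0, 2) <= (0, 2) -> finishes; pool += (1, 0) = (1, 2)
  W3 needs (1, 1) <= (1, 2) -> finishes; pool += (2, 0) = (3, 2)
  W6 needs (2, 1) <= (3, 2) -> finishes; pool += (1, 1) = (4, 3)
  W9 needs (4, 3) <= (4, 3) -> finishes; pool += (2, 1) = (6, 4)
  W1 needs (5, 0) <= (6, 4) -> finishes; pool += (2, 0) = (8, 4)


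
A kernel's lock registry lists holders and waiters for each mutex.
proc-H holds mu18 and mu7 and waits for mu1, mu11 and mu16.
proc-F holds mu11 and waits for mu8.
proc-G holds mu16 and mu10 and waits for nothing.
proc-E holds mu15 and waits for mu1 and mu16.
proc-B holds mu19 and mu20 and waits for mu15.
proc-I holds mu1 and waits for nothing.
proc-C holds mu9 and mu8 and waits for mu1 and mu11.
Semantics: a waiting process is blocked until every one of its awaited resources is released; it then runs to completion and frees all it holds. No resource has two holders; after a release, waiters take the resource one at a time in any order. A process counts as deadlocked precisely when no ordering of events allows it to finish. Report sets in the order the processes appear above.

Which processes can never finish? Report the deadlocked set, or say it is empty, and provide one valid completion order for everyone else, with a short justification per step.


Deadlocked: proc-H, proc-F and proc-C.
Key observation: the wait chain closes on itself along proc-F -> proc-C -> proc-F; proc-H waits into the deadlock from upstream.
The rest can finish in the order proc-I, proc-G, proc-E, proc-B.
Check, step by step:
  proc-I waits on nothing -> runs at once and releases mu1
  proc-G waits on nothing -> runs at once and releases mu16 and mu10
  run proc-E (all its waits — mu1 and mu16 — are resolved); releases mu15
  run proc-B (all its waits — mu15 — are resolved); releases mu19 and mu20
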